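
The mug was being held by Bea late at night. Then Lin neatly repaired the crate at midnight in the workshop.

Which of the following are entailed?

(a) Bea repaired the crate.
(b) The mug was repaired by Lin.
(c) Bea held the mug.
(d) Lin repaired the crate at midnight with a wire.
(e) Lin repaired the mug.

(c)

(a) Not entailed — the passage has Lin repairing the crate, not Bea.
(b) Not entailed — Lin repaired the crate, not the mug; the mug belongs to the holding event.
(c) Entailed — 'hold' is an activity; 'was holding' entails that some holding happened, so 'held' holds.
(d) Not entailed — 'with a wire' adds information not in the original event.
(e) Not entailed — Lin repaired the crate, not the mug; the mug belongs to the holding event.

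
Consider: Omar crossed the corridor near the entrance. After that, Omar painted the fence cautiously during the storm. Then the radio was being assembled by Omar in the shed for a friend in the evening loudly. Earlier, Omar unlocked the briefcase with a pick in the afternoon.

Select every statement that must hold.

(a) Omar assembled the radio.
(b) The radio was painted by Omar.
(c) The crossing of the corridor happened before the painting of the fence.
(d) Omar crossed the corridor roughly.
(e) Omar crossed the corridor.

(c), (e)

(a) Not entailed — 'was assembling' is progressive on an accomplishment; it does not entail the completed 'assembled'.
(b) Not entailed — Omar painted the fence, not the radio; the radio belongs to the assembling event.
(c) Entailed — the narrative places the crossing before the painting.
(d) Not entailed — 'roughly' adds information not in the original event.
(e) Entailed — dropping 'near the entrance' leaves a sub-description the original still satisfies.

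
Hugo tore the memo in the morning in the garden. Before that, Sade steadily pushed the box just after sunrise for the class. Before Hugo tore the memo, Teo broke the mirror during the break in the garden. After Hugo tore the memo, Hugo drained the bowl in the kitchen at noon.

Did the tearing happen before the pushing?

The narrative orders the pushing before the tearing.

no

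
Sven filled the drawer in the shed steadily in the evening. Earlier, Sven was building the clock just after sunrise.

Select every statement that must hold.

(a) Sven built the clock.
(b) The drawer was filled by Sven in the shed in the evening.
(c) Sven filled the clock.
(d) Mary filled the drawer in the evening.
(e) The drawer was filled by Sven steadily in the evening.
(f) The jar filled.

(b), (e)

(a) Not entailed — 'was building' is progressive on an accomplishment; it does not entail the completed 'built'.
(b) Entailed — this follows by dropping conjuncts from the filling event's description.
(c) Not entailed — Sven filled the drawer, not the clock; the clock belongs to the building event.
(d) Not entailed — the passage has Sven filling the drawer, not Mary.
(e) Entailed — the original entails any weakening of itself; this just drops 'in the shed'.
(f) Not entailed — the drawer is what filled, not the jar.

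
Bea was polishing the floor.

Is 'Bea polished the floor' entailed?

'polish' is atelic; if Bea was polishing the floor, then Bea polished the floor (for some time).

yes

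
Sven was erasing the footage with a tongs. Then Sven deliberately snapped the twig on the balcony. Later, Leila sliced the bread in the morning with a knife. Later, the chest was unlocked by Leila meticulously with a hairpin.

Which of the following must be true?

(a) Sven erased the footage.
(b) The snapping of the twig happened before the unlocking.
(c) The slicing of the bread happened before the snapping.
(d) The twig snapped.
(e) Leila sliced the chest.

(b), (d)

(a) Not entailed — 'was erasing' is progressive on an accomplishment; it does not entail the completed 'erased'.
(b) Entailed — the narrative places the snapping before the unlocking.
(c) Not entailed — the narrative places the snapping before the slicing, not after.
(d) Entailed — 'Sven snapped the twig' is causative; it entails the inchoative 'the twig snapped'.
(e) Not entailed — Leila sliced the bread, not the chest; the chest belongs to the unlocking event.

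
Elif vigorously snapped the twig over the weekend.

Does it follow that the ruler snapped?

no

Nothing is said about any ruler; only the twig is affected.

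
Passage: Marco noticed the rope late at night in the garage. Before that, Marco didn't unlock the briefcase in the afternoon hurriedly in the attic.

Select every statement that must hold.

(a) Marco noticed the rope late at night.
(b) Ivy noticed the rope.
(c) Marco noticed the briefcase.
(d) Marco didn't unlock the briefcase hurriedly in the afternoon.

(a)

(a) Entailed — this follows by dropping conjuncts from the noticing event's description.
(b) Not entailed — the passage has Marco noticing the rope, not Ivy.
(c) Not entailed — Marco noticed the rope, not the briefcase; the briefcase belongs to the unlocking event.
(d) Not entailed — dropping 'in the attic' under negation is not valid — the original leaves open that Marco unlocked the briefcase some other way.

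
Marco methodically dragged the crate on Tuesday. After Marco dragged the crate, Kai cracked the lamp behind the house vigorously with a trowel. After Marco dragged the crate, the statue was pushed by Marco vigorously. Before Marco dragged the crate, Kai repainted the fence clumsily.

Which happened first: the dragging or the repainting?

The connectives place the repainting before the dragging.

the repainting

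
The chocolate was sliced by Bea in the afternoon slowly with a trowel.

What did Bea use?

'with a trowel' marks the instrument of the slicing event.

a trowel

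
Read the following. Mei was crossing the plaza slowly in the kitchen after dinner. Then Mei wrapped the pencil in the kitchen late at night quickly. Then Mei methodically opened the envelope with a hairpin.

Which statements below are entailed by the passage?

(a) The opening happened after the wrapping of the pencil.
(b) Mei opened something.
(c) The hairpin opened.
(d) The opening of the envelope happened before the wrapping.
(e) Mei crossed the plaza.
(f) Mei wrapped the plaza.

(a) Entailed — the narrative places the wrapping before the opening.
(b) Entailed — every conjunct here is already in the original opening event.
(c) Not entailed — the envelope is what opened, not the hairpin.
(d) Not entailed — the narrative places the wrapping before the opening, not after.
(e) Not entailed — 'was crossing' is progressive on an accomplishment; it does not entail the completed 'crossed'.
(f) Not entailed — Mei wrapped the pencil, not the plaza; the plaza belongs to the crossing event.

(a), (b)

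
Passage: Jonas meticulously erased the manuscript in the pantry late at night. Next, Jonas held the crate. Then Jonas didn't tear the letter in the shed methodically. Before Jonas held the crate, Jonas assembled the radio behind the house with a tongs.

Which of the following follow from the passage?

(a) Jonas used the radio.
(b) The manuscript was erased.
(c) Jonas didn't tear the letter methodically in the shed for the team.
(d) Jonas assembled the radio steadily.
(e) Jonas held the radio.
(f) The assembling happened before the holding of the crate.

(b), (c), (f)

(a) Not entailed — the radio is the patient, not an instrument — Jonas used a tongs.
(b) Entailed — the original entails any weakening of itself; this just drops 'late at night', 'in the pantry', 'meticulously' and generalizes the agent.
(c) Entailed — under negation, adding a further restriction is entailed: if no such tearing event occurred, none occurred for the team either.
(d) Not entailed — 'steadily' adds information not in the original event.
(e) Not entailed — Jonas held the crate, not the radio; the radio belongs to the assembling event.
(f) Entailed — the narrative places the assembling before the holding.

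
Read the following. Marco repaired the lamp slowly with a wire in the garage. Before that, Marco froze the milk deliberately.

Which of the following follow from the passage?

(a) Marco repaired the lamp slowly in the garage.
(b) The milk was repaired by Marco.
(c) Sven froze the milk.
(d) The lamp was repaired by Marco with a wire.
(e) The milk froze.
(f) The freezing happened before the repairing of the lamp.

(a) Entailed — every conjunct here is already in the original repairing event.
(b) Not entailed — Marco repaired the lamp, not the milk; the milk belongs to the freezing event.
(c) Not entailed — the passage has Marco freezing the milk, not Sven.
(d) Entailed — this follows by dropping conjuncts from the repairing event's description.
(e) Entailed — 'Marco froze the milk' is causative; it entails the inchoative 'the milk froze'.
(f) Entailed — the narrative places the freezing before the repairing.

(a), (d), (e), (f)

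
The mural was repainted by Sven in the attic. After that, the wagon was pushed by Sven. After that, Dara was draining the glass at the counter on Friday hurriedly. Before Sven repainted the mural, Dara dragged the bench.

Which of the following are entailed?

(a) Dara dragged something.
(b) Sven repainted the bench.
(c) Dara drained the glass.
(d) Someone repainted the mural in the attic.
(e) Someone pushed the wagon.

(a) Entailed — this follows by dropping conjuncts from the dragging event's description.
(b) Not entailed — Sven repainted the mural, not the bench; the bench belongs to the dragging event.
(c) Not entailed — 'was draining' is progressive on an accomplishment; it does not entail the completed 'drained'.
(d) Entailed — generalizing the agent leaves a sub-description the original still satisfies.
(e) Entailed — generalizing the agent leaves a sub-description the original still satisfies.

(a), (d), (e)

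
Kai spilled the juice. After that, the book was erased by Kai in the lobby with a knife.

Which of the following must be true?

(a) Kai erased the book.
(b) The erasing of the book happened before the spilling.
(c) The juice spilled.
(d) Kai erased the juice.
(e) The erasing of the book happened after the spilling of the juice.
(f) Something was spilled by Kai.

(a), (c), (e), (f)

(a) Entailed — this follows by dropping conjuncts from the erasing event's description.
(b) Not entailed — the narrative places the spilling before the erasing, not after.
(c) Entailed — 'Kai spilled the juice' is causative; it entails the inchoative 'the juice spilled'.
(d) Not entailed — Kai erased the book, not the juice; the juice belongs to the spilling event.
(e) Entailed — the narrative places the spilling before the erasing.
(f) Entailed — generalizing the patient leaves a sub-description the original still satisfies.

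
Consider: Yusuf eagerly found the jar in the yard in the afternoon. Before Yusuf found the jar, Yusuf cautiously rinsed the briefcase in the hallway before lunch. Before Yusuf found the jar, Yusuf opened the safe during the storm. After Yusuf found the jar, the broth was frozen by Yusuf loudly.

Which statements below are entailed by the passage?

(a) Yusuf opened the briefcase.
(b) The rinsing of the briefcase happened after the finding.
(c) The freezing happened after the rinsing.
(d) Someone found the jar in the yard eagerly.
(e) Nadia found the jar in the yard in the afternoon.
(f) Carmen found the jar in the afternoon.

(c), (d)

(a) Not entailed — Yusuf opened the safe, not the briefcase; the briefcase belongs to the rinsing event.
(b) Not entailed — the narrative places the rinsing before the finding, not after.
(c) Entailed — the narrative places the rinsing before the freezing.
(d) Entailed — every conjunct here is already in the original finding event.
(e) Not entailed — the passage has Yusuf finding the jar, not Nadia.
(f) Not entailed — the passage has Yusuf finding the jar, not Carmen.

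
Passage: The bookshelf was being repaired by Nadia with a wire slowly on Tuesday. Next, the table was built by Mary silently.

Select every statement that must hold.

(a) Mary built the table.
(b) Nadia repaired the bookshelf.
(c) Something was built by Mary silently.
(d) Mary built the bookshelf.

(a), (c)

(a) Entailed — every conjunct here is already in the original building event.
(b) Not entailed — 'was repairing' is progressive on an accomplishment; it does not entail the completed 'repaired'.
(c) Entailed — this follows by dropping conjuncts from the building event's description.
(d) Not entailed — Mary built the table, not the bookshelf; the bookshelf belongs to the repairing event.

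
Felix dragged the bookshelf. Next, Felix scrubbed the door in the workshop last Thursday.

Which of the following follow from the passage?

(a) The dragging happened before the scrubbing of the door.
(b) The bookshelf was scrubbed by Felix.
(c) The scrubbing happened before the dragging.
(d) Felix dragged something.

(a) Entailed — the narrative places the dragging before the scrubbing.
(b) Not entailed — Felix scrubbed the door, not the bookshelf; the bookshelf belongs to the dragging event.
(c) Not entailed — the narrative places the dragging before the scrubbing, not after.
(d) Entailed — generalizing the patient leaves a sub-description the original still satisfies.

(a), (d)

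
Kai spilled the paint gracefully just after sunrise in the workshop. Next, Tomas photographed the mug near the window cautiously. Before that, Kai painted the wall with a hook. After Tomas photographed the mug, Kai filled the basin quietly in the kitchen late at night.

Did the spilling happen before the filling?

yes

The narrative orders the spilling before the filling.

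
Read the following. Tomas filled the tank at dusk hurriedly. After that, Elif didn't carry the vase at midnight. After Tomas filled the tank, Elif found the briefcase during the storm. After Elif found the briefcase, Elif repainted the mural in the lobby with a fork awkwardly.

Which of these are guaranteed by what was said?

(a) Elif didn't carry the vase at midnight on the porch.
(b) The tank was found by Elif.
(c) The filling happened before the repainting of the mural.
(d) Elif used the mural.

(a) Entailed — under negation, adding a further restriction is entailed: if no such carrying event occurred, none occurred on the porch either.
(b) Not entailed — Elif found the briefcase, not the tank; the tank belongs to the filling event.
(c) Entailed — the narrative places the filling before the repainting.
(d) Not entailed — the mural is the patient, not an instrument — Elif used a fork.

(a), (c)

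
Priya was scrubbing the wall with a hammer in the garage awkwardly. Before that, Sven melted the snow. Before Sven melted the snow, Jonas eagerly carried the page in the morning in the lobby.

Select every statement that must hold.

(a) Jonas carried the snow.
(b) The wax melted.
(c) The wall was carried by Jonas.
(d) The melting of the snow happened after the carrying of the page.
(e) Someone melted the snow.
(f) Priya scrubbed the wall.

(a) Not entailed — Jonas carried the page, not the snow; the snow belongs to the melting event.
(b) Not entailed — the snow is what melted, not the wax.
(c) Not entailed — Jonas carried the page, not the wall; the wall belongs to the scrubbing event.
(d) Entailed — the narrative places the carrying before the melting.
(e) Entailed — this follows by dropping conjuncts from the melting event's description.
(f) Entailed — 'scrub' is an activity; 'was scrubbing' entails that some scrubbing happened, so 'scrubbed' holds.

(d), (e), (f)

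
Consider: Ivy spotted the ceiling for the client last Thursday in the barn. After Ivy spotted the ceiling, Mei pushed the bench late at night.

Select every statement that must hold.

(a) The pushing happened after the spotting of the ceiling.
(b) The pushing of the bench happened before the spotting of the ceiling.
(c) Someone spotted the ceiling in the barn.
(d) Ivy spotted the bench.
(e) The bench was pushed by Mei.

(a), (c), (e)

(a) Entailed — the narrative places the spotting before the pushing.
(b) Not entailed — the narrative places the spotting before the pushing, not after.
(c) Entailed — this follows by dropping conjuncts from the spotting event's description.
(d) Not entailed — Ivy spotted the ceiling, not the bench; the bench belongs to the pushing event.
(e) Entailed — this follows by dropping conjuncts from the pushing event's description.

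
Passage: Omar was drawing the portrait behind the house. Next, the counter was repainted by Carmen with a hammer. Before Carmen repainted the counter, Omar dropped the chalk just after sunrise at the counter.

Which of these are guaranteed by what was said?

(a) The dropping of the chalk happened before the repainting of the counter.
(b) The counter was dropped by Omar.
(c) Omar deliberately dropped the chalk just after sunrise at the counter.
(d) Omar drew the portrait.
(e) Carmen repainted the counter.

(a) Entailed — the narrative places the dropping before the repainting.
(b) Not entailed — Omar dropped the chalk, not the counter; the counter belongs to the repainting event.
(c) Not entailed — 'deliberately' adds information not in the original event.
(d) Not entailed — 'was drawing' is progressive on an accomplishment; it does not entail the completed 'drew'.
(e) Entailed — this follows by dropping conjuncts from the repainting event's description.

(a), (e)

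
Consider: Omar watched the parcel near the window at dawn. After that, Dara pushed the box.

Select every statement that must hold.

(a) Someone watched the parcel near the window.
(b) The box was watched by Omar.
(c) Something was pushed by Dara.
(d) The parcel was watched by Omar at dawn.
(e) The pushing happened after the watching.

(a) Entailed — this follows by dropping conjuncts from the watching event's description.
(b) Not entailed — Omar watched the parcel, not the box; the box belongs to the pushing event.
(c) Entailed — every conjunct here is already in the original pushing event.
(d) Entailed — every conjunct here is already in the original watching event.
(e) Entailed — the narrative places the watching before the pushing.

(a), (c), (d), (e)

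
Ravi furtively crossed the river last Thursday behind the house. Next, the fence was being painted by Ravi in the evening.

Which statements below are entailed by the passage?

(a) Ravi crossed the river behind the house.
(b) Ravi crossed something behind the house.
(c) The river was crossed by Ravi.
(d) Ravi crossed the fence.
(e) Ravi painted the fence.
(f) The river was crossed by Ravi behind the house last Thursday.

(a), (b), (c), (f)

(a) Entailed — the original entails any weakening of itself; this just drops 'last Thursday', 'furtively'.
(b) Entailed — every conjunct here is already in the original crossing event.
(c) Entailed — this follows by dropping conjuncts from the crossing event's description.
(d) Not entailed — Ravi crossed the river, not the fence; the fence belongs to the painting event.
(e) Not entailed — 'was painting' is progressive on an accomplishment; it does not entail the completed 'painted'.
(f) Entailed — this follows by dropping conjuncts from the crossing event's description.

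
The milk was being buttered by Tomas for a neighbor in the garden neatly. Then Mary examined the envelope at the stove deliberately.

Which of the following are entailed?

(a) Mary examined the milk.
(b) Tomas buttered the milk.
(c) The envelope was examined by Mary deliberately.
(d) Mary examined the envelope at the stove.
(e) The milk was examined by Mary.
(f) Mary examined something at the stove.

(c), (d), (f)

(a) Not entailed — Mary examined the envelope, not the milk; the milk belongs to the buttering event.
(b) Not entailed — 'was buttering' is progressive on an accomplishment; it does not entail the completed 'buttered'.
(c) Entailed — every conjunct here is already in the original examining event.
(d) Entailed — every conjunct here is already in the original examining event.
(e) Not entailed — Mary examined the envelope, not the milk; the milk belongs to the buttering event.
(f) Entailed — every conjunct here is already in the original examining event.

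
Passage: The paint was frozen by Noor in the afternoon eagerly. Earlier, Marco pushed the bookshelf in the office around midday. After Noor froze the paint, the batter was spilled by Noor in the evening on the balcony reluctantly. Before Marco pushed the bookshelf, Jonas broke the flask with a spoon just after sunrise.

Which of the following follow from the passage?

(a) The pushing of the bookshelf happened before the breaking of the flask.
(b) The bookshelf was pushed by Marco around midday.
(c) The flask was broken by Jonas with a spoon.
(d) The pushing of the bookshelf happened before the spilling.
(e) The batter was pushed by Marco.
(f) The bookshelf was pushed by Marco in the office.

(b), (c), (d), (f)

(a) Not entailed — the narrative places the breaking before the pushing, not after.
(b) Entailed — the original entails any weakening of itself; this just drops 'in the office'.
(c) Entailed — the original entails any weakening of itself; this just drops 'just after sunrise'.
(d) Entailed — the narrative places the pushing before the spilling.
(e) Not entailed — Marco pushed the bookshelf, not the batter; the batter belongs to the spilling event.
(f) Entailed — dropping 'around midday' leaves a sub-description the original still satisfies.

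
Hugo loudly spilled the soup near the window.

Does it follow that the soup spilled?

'Hugo spilled the soup' is the causative; it entails the inchoative 'the soup spilled'.

yes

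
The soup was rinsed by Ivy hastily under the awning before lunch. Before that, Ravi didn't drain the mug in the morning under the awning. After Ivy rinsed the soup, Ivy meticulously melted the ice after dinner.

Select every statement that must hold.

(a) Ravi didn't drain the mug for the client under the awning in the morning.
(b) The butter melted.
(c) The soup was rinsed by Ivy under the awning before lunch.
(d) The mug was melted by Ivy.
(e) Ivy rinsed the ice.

(a) Entailed — under negation, adding a further restriction is entailed: if no such draining event occurred, none occurred for the client either.
(b) Not entailed — the ice is what melted, not the butter.
(c) Entailed — dropping 'hastily' leaves a sub-description the original still satisfies.
(d) Not entailed — Ivy melted the ice, not the mug; the mug belongs to the draining event.
(e) Not entailed — Ivy rinsed the soup, not the ice; the ice belongs to the melting event.

(a), (c)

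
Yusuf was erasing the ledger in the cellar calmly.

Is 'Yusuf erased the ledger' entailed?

no

'was erasing' is progressive; for an accomplishment like 'erase the ledger', it doesn't entail completion.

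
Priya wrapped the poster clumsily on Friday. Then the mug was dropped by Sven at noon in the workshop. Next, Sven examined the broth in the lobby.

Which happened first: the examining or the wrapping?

The connectives place the wrapping before the examining.

the wrapping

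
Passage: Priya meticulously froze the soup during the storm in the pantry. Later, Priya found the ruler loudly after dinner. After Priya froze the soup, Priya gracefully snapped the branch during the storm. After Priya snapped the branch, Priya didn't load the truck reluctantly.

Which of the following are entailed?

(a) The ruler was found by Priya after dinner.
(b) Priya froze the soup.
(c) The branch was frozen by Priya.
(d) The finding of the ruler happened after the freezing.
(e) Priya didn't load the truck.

(a), (b), (d)

(a) Entailed — the original entails any weakening of itself; this just drops 'loudly'.
(b) Entailed — every conjunct here is already in the original freezing event.
(c) Not entailed — Priya froze the soup, not the branch; the branch belongs to the snapping event.
(d) Entailed — the narrative places the freezing before the finding.
(e) Not entailed — dropping 'reluctantly' under negation is not valid — the original leaves open that Priya loaded the truck some other way.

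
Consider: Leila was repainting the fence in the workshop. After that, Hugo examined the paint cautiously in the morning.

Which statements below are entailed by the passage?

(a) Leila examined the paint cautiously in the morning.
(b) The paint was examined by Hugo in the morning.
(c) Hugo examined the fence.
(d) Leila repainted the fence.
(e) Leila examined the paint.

(a) Not entailed — the passage has Hugo examining the paint, not Leila.
(b) Entailed — every conjunct here is already in the original examining event.
(c) Not entailed — Hugo examined the paint, not the fence; the fence belongs to the repainting event.
(d) Not entailed — 'was repainting' is progressive on an accomplishment; it does not entail the completed 'repainted'.
(e) Not entailed — the passage has Hugo examining the paint, not Leila.

(b)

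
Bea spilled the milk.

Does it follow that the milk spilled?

'Bea spilled the milk' is the causative; it entails the inchoative 'the milk spilled'.

yes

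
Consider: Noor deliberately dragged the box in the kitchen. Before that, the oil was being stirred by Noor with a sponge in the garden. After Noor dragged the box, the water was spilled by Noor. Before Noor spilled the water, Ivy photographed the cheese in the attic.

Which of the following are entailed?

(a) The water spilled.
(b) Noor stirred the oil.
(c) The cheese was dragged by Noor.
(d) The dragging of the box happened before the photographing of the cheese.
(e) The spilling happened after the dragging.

(a) Entailed — 'Noor spilled the water' is causative; it entails the inchoative 'the water spilled'.
(b) Entailed — 'stir' is an activity; 'was stirring' entails that some stirring happened, so 'stirred' holds.
(c) Not entailed — Noor dragged the box, not the cheese; the cheese belongs to the photographing event.
(d) Not entailed — the narrative doesn't order the dragging relative to the photographing.
(e) Entailed — the narrative places the dragging before the spilling.

(a), (b), (e)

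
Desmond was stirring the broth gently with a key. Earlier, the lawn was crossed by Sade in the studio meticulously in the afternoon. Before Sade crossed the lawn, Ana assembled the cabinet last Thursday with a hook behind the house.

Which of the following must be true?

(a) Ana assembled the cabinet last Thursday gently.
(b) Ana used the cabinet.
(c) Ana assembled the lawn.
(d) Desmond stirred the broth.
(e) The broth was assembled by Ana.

(d)

(a) Not entailed — 'gently' adds information not in the original event.
(b) Not entailed — the cabinet is the patient, not an instrument — Ana used a hook.
(c) Not entailed — Ana assembled the cabinet, not the lawn; the lawn belongs to the crossing event.
(d) Entailed — 'stir' is an activity; 'was stirring' entails that some stirring happened, so 'stirred' holds.
(e) Not entailed — Ana assembled the cabinet, not the broth; the broth belongs to the stirring event.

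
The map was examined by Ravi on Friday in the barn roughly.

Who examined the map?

Ravi

'Ravi' marks the agent of the examining event.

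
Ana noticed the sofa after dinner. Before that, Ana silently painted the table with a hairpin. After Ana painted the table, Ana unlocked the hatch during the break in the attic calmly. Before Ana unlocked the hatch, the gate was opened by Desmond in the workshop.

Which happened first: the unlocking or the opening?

the opening

The connectives place the opening before the unlocking.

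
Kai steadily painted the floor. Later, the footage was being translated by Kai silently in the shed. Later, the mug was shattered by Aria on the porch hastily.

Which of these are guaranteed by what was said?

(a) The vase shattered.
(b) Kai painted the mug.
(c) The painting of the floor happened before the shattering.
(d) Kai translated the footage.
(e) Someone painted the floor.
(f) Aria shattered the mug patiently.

(c), (e)

(a) Not entailed — the mug is what shattered, not the vase.
(b) Not entailed — Kai painted the floor, not the mug; the mug belongs to the shattering event.
(c) Entailed — the narrative places the painting before the shattering.
(d) Not entailed — 'was translating' is progressive on an accomplishment; it does not entail the completed 'translated'.
(e) Entailed — this follows by dropping conjuncts from the painting event's description.
(f) Not entailed — 'patiently' adds a manner not in (and inconsistent with) the original.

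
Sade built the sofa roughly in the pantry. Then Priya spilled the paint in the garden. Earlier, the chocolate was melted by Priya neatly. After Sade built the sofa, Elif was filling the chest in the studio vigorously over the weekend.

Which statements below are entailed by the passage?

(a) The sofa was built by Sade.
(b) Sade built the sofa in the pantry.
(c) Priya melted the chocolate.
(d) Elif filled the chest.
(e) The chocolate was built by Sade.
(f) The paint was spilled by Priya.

(a) Entailed — the original entails any weakening of itself; this just drops 'in the pantry', 'roughly'.
(b) Entailed — dropping 'roughly' leaves a sub-description the original still satisfies.
(c) Entailed — the original entails any weakening of itself; this just drops 'neatly'.
(d) Not entailed — 'was filling' is progressive on an accomplishment; it does not entail the completed 'filled'.
(e) Not entailed — Sade built the sofa, not the chocolate; the chocolate belongs to the melting event.
(f) Entailed — every conjunct here is already in the original spilling event.

(a), (b), (c), (f)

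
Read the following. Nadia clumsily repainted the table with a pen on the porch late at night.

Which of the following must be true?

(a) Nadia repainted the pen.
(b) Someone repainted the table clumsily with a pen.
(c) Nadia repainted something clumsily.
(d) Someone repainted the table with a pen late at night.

(b), (c), (d)

(a) Not entailed — the pen is the instrument, not what was repainted.
(b) Entailed — this follows by dropping conjuncts from the repainting event's description.
(c) Entailed — this follows by dropping conjuncts from the repainting event's description.
(d) Entailed — every conjunct here is already in the original repainting event.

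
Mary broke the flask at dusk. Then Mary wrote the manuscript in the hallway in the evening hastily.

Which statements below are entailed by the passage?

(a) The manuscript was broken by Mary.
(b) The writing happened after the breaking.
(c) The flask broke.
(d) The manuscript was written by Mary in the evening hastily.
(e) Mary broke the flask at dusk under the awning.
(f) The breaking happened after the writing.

(b), (c), (d)

(a) Not entailed — Mary broke the flask, not the manuscript; the manuscript belongs to the writing event.
(b) Entailed — the narrative places the breaking before the writing.
(c) Entailed — 'Mary broke the flask' is causative; it entails the inchoative 'the flask broke'.
(d) Entailed — this follows by dropping conjuncts from the writing event's description.
(e) Not entailed — 'under the awning' adds information not in the original event.
(f) Not entailed — the narrative places the breaking before the writing, not after.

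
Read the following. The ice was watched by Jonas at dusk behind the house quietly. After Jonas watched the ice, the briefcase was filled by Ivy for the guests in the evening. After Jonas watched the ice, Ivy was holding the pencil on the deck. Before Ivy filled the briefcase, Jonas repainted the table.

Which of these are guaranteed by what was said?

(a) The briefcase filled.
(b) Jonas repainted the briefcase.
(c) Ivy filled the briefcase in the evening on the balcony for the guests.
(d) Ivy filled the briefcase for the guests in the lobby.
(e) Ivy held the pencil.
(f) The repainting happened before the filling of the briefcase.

(a), (e), (f)

(a) Entailed — 'Ivy filled the briefcase' is causative; it entails the inchoative 'the briefcase filled'.
(b) Not entailed — Jonas repainted the table, not the briefcase; the briefcase belongs to the filling event.
(c) Not entailed — 'on the balcony' adds information not in the original event.
(d) Not entailed — 'in the lobby' adds information not in the original event.
(e) Entailed — 'hold' is an activity; 'was holding' entails that some holding happened, so 'held' holds.
(f) Entailed — the narrative places the repainting before the filling.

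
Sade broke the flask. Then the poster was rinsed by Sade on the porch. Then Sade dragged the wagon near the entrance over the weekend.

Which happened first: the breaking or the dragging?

The connectives place the breaking before the dragging.

the breaking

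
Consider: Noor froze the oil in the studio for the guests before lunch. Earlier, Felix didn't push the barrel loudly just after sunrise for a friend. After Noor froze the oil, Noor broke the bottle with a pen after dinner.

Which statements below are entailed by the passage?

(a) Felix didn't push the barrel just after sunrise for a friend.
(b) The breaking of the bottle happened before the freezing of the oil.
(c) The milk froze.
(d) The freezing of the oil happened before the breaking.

(a) Not entailed — dropping 'loudly' under negation is not valid — the original leaves open that Felix pushed the barrel some other way.
(b) Not entailed — the narrative places the freezing before the breaking, not after.
(c) Not entailed — the oil is what froze, not the milk.
(d) Entailed — the narrative places the freezing before the breaking.

(d)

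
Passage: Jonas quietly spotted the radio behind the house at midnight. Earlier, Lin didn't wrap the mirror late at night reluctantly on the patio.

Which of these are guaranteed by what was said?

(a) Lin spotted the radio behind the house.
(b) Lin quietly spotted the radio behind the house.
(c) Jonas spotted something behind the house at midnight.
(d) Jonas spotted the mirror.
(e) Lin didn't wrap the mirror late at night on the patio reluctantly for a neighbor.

(c), (e)

(a) Not entailed — the passage has Jonas spotting the radio, not Lin.
(b) Not entailed — the passage has Jonas spotting the radio, not Lin.
(c) Entailed — dropping 'quietly' and generalizing the patient leaves a sub-description the original still satisfies.
(d) Not entailed — Jonas spotted the radio, not the mirror; the mirror belongs to the wrapping event.
(e) Entailed — under negation, adding a further restriction is entailed: if no such wrapping event occurred, none occurred for a neighbor either.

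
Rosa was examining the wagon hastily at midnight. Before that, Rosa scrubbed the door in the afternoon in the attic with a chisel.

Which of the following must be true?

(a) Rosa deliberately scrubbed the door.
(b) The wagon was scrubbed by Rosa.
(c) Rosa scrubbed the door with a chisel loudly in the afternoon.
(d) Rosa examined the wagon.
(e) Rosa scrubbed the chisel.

(a) Not entailed — 'deliberately' adds information not in the original event.
(b) Not entailed — Rosa scrubbed the door, not the wagon; the wagon belongs to the examining event.
(c) Not entailed — 'loudly' adds information not in the original event.
(d) Entailed — 'examine' is an activity; 'was examining' entails that some examining happened, so 'examined' holds.
(e) Not entailed — the chisel is the instrument, not what was scrubbed.

(d)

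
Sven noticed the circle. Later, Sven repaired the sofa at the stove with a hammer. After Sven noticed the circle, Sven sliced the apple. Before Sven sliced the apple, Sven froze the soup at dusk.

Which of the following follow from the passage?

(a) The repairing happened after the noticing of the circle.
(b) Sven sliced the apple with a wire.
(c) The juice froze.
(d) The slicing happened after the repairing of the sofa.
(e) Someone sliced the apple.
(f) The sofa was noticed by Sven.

(a), (e)

(a) Entailed — the narrative places the noticing before the repairing.
(b) Not entailed — 'with a wire' adds information not in the original event.
(c) Not entailed — the soup is what froze, not the juice.
(d) Not entailed — the narrative doesn't order the repairing relative to the slicing.
(e) Entailed — this follows by dropping conjuncts from the slicing event's description.
(f) Not entailed — Sven noticed the circle, not the sofa; the sofa belongs to the repairing event.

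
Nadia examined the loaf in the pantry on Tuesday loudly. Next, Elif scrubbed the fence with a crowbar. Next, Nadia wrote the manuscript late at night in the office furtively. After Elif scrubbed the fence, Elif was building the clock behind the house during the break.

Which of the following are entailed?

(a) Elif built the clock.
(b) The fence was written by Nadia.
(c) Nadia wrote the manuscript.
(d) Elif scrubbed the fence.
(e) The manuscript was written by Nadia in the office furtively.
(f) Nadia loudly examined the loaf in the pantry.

(c), (d), (e), (f)

(a) Not entailed — 'was building' is progressive on an accomplishment; it does not entail the completed 'built'.
(b) Not entailed — Nadia wrote the manuscript, not the fence; the fence belongs to the scrubbing event.
(c) Entailed — the original entails any weakening of itself; this just drops 'late at night', 'in the office', 'furtively'.
(d) Entailed — every conjunct here is already in the original scrubbing event.
(e) Entailed — this follows by dropping conjuncts from the writing event's description.
(f) Entailed — this follows by dropping conjuncts from the examining event's description.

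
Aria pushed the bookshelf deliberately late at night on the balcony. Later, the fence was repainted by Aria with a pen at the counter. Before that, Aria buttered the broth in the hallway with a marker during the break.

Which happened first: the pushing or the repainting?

the pushing

The connectives place the pushing before the repainting.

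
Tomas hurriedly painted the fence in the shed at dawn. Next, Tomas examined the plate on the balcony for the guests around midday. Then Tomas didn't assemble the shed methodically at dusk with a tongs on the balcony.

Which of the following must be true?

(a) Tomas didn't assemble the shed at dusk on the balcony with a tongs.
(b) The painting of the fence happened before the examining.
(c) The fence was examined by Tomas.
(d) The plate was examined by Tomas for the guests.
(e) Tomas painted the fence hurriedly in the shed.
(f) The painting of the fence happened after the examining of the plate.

(a) Not entailed — dropping 'methodically' under negation is not valid — the original leaves open that Tomas assembled the shed some other way.
(b) Entailed — the narrative places the painting before the examining.
(c) Not entailed — Tomas examined the plate, not the fence; the fence belongs to the painting event.
(d) Entailed — dropping 'around midday', 'on the balcony' leaves a sub-description the original still satisfies.
(e) Entailed — the original entails any weakening of itself; this just drops 'at dawn'.
(f) Not entailed — the narrative places the painting before the examining, not after.

(b), (d), (e)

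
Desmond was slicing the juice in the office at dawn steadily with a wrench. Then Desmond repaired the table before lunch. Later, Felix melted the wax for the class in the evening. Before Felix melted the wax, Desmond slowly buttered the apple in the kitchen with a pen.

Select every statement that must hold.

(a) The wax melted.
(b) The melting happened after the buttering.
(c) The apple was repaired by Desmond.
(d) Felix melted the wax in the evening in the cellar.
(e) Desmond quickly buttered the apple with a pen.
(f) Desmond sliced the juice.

(a), (b)

(a) Entailed — 'Felix melted the wax' is causative; it entails the inchoative 'the wax melted'.
(b) Entailed — the narrative places the buttering before the melting.
(c) Not entailed — Desmond repaired the table, not the apple; the apple belongs to the buttering event.
(d) Not entailed — 'in the cellar' adds information not in the original event.
(e) Not entailed — 'quickly' adds a manner not in (and inconsistent with) the original.
(f) Not entailed — 'was slicing' is progressive on an accomplishment; it does not entail the completed 'sliced'.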